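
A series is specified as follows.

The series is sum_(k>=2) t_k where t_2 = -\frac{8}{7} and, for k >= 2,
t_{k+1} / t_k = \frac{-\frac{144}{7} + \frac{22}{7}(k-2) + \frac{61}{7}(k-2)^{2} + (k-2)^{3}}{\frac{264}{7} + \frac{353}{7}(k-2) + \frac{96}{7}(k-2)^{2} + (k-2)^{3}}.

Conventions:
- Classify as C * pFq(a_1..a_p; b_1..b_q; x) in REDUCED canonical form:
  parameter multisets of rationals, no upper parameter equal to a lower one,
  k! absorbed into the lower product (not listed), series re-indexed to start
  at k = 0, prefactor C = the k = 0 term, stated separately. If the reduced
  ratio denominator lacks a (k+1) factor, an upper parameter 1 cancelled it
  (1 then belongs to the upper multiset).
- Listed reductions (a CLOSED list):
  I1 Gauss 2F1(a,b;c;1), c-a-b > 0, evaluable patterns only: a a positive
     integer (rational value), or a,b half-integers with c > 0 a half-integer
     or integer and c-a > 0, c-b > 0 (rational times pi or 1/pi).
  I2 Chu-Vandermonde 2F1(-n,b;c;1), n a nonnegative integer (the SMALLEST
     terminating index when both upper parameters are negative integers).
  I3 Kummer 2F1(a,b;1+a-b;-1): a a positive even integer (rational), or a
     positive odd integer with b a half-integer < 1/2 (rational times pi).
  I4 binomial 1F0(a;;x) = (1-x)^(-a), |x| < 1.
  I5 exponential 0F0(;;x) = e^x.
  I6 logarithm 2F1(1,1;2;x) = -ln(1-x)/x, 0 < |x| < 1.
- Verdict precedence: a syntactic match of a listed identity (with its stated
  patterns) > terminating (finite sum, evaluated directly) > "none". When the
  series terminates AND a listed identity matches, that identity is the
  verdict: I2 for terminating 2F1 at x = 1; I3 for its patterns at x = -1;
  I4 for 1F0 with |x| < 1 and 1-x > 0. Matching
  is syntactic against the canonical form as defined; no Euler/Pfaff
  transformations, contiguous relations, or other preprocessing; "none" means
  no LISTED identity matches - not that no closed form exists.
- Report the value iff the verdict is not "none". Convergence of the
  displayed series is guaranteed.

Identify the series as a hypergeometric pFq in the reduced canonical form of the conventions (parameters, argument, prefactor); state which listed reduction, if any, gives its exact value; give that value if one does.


First insight: t_0 = -\frac{8}{7} here, and the expanded ratio factors over Q; prefactor -8/7, roots give parameters.
Step ratio: r(k) = 1 * (k-\frac{9}{7}) (k+2) / [(k+\frac{33}{7}) (k+1)] - rational; roots negated = parameters, x = 1, C = -\frac{8}{7}.

This is -\frac{8}{7} * 2F1(-\frac{9}{7}, 2; \frac{33}{7}; 1) in reduced canonical form. Verdict: Gauss (I1, integer-parameter pattern) fires (x = 1: the Gamma ratio telescopes since c-a-b = 4 > 0 and a = 2 in Z>0). Sum: -\frac{988}{1715}.


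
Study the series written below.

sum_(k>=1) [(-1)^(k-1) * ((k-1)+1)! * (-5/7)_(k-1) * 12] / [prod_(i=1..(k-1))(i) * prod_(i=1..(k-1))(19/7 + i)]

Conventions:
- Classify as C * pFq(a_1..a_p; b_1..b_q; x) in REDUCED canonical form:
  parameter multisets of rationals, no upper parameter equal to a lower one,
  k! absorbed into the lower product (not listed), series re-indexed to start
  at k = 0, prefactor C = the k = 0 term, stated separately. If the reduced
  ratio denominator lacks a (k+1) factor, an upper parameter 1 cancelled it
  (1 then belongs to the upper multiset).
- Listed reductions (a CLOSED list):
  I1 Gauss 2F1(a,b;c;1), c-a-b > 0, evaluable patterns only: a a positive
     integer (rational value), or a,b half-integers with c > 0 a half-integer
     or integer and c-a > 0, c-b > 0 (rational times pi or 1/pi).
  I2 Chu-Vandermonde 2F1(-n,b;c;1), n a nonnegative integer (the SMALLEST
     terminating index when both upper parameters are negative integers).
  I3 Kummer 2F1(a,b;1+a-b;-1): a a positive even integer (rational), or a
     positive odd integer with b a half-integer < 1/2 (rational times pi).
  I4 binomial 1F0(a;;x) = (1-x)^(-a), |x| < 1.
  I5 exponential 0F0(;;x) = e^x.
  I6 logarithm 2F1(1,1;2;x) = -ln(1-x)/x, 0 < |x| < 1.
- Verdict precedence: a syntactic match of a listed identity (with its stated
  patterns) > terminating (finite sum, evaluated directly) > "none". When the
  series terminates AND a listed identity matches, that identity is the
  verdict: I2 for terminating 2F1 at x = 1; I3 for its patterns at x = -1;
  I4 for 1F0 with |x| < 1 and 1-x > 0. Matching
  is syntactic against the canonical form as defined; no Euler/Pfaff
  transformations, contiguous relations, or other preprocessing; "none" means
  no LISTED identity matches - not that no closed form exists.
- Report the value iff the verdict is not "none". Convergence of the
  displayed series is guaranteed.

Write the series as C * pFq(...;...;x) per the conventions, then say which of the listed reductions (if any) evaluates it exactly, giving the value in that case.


Classification (C = 12): 2F1 with upper {-5/7, 2}, lower {26/7}, argument x = -1. Verdict: Kummer (I3) applies (x = -1; c = 26/7 equals 1+a-b for upper {-5/7, 2}: listed pattern). Exact value: 114/7.

Structural cue: with t_0 = 12, the lower running product (C = 12, x = -1) is a rising factorial.
Term ratio: r(k) = (-1) * (k-5/7) (k+2) / [(k+26/7) (k+1)] - poly over poly, x = (-1) from leading terms; C = 12 at k = 0.


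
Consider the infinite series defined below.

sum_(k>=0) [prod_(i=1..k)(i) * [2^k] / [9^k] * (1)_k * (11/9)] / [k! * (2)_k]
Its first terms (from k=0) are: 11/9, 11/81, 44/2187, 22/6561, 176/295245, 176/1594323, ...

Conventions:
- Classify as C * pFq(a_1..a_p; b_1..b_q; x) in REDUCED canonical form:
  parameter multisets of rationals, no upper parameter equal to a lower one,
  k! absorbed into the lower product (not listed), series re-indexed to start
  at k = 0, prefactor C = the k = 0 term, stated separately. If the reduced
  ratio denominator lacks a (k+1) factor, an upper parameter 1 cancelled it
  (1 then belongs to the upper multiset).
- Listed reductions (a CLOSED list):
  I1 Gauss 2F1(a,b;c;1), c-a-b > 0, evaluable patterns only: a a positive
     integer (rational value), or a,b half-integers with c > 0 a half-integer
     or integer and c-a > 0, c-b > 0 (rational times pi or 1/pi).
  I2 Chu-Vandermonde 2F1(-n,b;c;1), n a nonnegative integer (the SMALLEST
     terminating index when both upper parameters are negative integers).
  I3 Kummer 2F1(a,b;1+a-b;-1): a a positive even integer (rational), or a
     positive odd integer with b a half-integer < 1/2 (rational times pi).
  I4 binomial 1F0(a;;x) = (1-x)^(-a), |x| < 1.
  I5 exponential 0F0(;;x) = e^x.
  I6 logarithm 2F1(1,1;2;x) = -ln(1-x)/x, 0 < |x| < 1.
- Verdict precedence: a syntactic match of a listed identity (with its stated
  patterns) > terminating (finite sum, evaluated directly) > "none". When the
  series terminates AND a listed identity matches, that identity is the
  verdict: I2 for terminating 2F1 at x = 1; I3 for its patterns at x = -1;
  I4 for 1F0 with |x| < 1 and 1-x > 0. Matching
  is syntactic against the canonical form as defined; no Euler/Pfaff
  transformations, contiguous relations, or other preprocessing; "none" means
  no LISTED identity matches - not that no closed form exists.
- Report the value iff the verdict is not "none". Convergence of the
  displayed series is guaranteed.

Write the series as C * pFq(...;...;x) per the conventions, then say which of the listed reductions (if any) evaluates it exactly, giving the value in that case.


Canonical form: C = 11/9 times 2F1 with upper {1, 1}, lower {2}, x = 2/9. Verdict: the logarithmic series (I6) fires (the logarithm: parameters (1,1;2), x = 2/9). Value: (-11/2) * ln(7/9).

Structural cue: x = (2/9) and the two geometric factors (C = 11/9) combine into one argument.
Consecutive-term ratio: r(k) = (2/9) * (k+1) (k+1) / [(k+2) (k+1)] - rational in k. x = (2/9); t_0 = 11/9; negate the roots.


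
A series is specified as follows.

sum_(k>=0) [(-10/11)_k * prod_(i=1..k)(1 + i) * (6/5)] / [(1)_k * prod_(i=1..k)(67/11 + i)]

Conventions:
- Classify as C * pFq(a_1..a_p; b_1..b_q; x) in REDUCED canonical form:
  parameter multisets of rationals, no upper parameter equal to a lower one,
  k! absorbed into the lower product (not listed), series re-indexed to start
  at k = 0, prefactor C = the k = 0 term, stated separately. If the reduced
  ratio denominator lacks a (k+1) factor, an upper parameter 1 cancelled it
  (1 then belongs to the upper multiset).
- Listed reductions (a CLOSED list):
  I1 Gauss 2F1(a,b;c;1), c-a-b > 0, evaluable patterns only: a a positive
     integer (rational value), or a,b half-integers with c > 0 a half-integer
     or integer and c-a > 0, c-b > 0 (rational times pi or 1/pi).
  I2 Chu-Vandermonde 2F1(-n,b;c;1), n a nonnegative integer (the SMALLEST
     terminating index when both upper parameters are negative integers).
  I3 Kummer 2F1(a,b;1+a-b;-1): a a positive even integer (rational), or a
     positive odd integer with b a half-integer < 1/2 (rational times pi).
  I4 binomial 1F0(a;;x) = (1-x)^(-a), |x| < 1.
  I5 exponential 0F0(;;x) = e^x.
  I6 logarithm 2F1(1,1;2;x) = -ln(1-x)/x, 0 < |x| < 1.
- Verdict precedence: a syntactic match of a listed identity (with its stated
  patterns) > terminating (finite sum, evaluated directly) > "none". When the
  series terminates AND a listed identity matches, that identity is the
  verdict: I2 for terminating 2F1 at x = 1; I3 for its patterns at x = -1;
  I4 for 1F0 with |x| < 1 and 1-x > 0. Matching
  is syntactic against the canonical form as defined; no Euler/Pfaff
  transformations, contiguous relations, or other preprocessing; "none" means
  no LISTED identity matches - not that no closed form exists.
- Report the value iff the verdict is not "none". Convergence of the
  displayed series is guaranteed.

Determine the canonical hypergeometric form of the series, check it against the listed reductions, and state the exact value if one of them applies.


Prefactor 6/5, argument 1: 2F1 with upper {-10/11, 2} over lower {78/11}. Verdict at x = 1: Gauss (I1, integer-parameter pattern) matches (x = 1: the Gamma ratio telescopes since c-a-b = 6 > 0 and a = 2 in Z>0). Value: 536/605.

The tell: x = 1 and the lower running product (prefactor 6/5) is a rising factorial.
Step ratio: r(k) = 1 * (k-10/11) (k+2) / [(k+78/11) (k+1)] - rational; roots negated = parameters, x = 1, C = 6/5.


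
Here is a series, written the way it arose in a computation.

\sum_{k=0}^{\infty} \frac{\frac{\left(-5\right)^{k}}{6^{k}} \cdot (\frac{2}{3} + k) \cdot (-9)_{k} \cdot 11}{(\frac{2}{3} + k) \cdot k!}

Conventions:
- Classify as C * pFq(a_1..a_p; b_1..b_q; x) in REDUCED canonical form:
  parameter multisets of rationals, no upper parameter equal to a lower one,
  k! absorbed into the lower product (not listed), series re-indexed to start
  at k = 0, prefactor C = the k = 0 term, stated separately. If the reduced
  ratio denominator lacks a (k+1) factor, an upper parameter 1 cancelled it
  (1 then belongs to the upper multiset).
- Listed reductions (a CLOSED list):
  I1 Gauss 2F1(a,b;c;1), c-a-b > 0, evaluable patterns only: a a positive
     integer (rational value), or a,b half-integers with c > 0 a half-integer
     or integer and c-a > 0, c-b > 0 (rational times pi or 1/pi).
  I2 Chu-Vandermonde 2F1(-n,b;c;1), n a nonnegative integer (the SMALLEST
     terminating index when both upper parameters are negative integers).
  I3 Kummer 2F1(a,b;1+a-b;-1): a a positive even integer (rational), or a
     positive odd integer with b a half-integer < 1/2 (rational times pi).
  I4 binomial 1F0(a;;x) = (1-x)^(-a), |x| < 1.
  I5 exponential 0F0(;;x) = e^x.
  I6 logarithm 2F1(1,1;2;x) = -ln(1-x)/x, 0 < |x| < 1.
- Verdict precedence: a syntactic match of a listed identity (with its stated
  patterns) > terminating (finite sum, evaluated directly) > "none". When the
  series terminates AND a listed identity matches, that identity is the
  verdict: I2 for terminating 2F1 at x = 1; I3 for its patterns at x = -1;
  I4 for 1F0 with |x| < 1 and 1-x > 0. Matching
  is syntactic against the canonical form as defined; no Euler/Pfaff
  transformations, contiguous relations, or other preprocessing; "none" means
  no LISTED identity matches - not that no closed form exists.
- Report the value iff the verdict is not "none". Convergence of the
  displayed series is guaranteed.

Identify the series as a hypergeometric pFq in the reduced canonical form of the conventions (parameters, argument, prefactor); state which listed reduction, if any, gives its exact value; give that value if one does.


Canonical form: C = 11 times 1F0 with upper {-9}, lower {-}, x = -\frac{5}{6}. Verdict: the I4 binomial reduction applies (the 1F0 binomial series: exponent 9, x = -\frac{5}{6}). Hence: \frac{25937424601}{10077696}.

The tell: x = -\frac{5}{6} and the two geometric factors (C = 11, x = -5/6) combine into one argument.
Term ratio: r(k) = -\frac{5}{6} * (k-9) / [(k+1)] - rational; roots negated = parameters, x = -\frac{5}{6}, C = 11.


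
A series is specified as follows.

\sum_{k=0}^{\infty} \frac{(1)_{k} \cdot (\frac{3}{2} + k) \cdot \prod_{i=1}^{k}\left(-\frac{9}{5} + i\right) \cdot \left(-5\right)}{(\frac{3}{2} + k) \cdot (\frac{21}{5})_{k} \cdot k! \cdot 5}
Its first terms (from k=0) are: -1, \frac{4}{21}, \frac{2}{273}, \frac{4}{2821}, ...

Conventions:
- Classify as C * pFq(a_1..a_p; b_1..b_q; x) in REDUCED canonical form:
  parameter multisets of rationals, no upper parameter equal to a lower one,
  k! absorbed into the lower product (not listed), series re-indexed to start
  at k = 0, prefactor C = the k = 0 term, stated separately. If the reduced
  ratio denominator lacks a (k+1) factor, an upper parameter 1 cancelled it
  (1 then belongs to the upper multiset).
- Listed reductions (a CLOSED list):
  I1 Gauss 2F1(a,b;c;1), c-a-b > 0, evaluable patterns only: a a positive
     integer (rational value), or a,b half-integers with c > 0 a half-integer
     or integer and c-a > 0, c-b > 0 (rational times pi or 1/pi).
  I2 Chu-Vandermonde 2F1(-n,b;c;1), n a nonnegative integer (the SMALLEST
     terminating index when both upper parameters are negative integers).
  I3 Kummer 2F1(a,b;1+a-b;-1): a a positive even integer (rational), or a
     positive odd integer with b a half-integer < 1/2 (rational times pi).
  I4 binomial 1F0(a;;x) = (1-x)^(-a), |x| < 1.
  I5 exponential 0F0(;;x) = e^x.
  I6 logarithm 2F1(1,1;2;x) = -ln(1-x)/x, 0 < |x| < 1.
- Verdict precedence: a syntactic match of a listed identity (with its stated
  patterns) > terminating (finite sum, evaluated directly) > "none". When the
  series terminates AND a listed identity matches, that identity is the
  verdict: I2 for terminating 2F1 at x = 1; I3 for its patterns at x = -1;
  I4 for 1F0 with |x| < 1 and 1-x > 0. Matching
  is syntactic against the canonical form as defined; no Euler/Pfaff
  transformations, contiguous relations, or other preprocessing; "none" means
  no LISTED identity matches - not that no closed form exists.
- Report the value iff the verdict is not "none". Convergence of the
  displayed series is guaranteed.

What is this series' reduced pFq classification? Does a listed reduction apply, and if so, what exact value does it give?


With C = -1: the canonical form is 2F1(-\frac{4}{5}, 1; \frac{21}{5}; 1). Verdict (x = 1): Gauss's theorem (I1) applies (x = 1: the Gamma ratio telescopes since c-a-b = 4 > 0 and a = 1 in Z>0). Its exact value is -\frac{4}{5}.

Key observation: with t_0 = -1, the constant factors (prefactor -1) combine into one prefactor.
Consecutive-term ratio: r(k) = 1 * (k-\frac{4}{5}) (k+1) / [(k+\frac{21}{5}) (k+1)] - rational in k. x = 1; t_0 = -1; negate the roots.


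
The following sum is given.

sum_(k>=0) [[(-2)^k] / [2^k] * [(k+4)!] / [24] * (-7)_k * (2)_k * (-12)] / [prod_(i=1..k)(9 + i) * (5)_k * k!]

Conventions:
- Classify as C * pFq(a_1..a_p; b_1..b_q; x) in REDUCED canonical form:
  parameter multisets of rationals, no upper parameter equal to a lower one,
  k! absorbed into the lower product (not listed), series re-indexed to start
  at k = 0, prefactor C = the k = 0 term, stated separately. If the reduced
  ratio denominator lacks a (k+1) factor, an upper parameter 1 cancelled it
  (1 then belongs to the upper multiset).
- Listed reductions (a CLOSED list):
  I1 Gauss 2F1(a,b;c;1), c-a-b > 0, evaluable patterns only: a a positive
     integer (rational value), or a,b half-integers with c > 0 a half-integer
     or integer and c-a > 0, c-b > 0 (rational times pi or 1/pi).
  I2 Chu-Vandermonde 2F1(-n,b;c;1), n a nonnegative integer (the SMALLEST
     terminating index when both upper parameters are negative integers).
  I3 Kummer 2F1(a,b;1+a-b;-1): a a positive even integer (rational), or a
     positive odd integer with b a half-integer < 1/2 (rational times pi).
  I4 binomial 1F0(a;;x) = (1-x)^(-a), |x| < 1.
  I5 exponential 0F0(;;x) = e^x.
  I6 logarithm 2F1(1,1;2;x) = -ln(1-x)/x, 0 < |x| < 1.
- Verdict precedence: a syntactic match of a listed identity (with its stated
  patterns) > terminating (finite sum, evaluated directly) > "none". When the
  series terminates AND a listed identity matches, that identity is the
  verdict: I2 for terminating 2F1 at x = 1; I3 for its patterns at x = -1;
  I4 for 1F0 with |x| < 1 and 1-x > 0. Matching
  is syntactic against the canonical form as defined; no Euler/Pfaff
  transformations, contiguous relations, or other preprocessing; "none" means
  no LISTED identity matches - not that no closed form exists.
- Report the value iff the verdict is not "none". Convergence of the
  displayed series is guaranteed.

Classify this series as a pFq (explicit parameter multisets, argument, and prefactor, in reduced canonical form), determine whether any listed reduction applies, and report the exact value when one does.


Key step: t_0 = -12 here, and the lower running product (C = -12, x = -1) is a rising factorial.
Step ratio: r(k) = (-1) * (k-7) (k+2) / [(k+10) (k+1)] - rational; roots negated = parameters, x = (-1), C = -12.

Reduced: x = -1, 2F1, upper = {-7, 2}, lower = {10}, C = -12. Verdict: the Kummer evaluation I3 fires (x = -1; c = 10 equals 1+a-b for upper {-7, 2}: listed pattern). Sum: -54.


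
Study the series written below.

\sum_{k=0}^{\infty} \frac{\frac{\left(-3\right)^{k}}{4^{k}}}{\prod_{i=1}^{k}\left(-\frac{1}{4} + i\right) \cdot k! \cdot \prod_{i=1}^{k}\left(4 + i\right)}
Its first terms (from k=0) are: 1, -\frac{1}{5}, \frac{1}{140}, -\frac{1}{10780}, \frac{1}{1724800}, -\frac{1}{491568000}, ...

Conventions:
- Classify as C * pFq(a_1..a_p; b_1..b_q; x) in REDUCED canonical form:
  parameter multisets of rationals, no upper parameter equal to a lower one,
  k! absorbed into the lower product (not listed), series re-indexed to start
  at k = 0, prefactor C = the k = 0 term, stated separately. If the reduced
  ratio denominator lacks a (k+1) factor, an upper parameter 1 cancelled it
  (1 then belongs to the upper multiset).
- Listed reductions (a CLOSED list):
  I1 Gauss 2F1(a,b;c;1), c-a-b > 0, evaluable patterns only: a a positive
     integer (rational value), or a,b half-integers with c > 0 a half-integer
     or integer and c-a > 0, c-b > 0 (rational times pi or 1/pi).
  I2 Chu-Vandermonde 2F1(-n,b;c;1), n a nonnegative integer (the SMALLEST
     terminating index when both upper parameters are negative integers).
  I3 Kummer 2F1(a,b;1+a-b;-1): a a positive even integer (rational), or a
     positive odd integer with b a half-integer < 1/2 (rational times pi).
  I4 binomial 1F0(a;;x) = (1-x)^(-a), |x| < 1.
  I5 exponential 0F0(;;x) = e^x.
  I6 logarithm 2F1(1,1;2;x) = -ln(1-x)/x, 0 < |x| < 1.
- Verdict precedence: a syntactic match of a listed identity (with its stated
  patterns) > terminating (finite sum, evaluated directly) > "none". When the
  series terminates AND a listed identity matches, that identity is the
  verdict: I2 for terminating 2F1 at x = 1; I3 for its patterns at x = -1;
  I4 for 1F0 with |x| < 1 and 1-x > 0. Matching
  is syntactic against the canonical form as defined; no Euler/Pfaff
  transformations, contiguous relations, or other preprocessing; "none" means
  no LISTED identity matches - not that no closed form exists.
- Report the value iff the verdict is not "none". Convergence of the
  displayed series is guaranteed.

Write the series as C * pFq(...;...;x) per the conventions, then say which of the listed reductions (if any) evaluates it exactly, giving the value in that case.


At argument -\frac{3}{4}: a 0F2 with upper {-}, lower {\frac{3}{4}, 5}, scaled by C = 1. Verdict: none. A 0F2 with upper {-} fits none of I1-I6 at x = -\frac{3}{4}; the sum runs forever.

First insight: from the first term 1: the lower running product (prefactor 1) is a rising factorial.
Consecutive-term ratio: r(k) = -\frac{3}{4} * 1 / [(k+\frac{3}{4}) (k+5) (k+1)] - poly over poly, x = -\frac{3}{4} from leading terms; C = 1 at k = 0.


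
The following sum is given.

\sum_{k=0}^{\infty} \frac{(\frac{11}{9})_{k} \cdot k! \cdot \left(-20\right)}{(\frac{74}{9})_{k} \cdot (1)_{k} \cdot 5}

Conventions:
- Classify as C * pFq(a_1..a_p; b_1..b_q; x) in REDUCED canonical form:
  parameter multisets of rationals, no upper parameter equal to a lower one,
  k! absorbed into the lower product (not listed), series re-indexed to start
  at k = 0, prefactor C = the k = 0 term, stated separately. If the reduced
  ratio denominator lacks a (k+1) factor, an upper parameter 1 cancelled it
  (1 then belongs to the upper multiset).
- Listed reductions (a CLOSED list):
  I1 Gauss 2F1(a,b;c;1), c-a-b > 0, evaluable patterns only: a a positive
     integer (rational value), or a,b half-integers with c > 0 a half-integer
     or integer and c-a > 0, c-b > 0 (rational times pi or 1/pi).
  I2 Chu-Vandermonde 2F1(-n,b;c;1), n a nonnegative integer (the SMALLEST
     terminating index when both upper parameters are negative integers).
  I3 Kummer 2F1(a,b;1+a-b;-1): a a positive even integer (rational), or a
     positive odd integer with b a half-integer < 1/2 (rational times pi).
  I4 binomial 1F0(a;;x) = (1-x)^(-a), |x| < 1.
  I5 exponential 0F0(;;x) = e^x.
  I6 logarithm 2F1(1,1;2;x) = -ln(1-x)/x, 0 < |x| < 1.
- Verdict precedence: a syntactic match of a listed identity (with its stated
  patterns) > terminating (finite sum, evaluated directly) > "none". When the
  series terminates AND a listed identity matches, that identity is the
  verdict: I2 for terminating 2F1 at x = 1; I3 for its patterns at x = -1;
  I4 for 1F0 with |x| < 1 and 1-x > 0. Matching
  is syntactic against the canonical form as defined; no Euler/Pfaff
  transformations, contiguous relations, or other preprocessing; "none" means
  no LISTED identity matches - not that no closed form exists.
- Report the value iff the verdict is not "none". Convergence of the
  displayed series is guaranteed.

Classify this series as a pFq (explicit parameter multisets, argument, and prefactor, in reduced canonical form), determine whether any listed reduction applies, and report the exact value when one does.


This is -4 * 2F1(1, \frac{11}{9}; \frac{74}{9}; 1) in reduced canonical form. Verdict: the Gauss summation I1 applies (x = 1: the Gamma ratio telescopes since c-a-b = 6 > 0 and a = 1 in Z>0). Sum: -\frac{130}{27}.

Structural cue: from the first term -4: the constant factors (prefactor -4) combine into one prefactor.
Adjacent-term ratio: r(k) = 1 * (k+1) (k+\frac{11}{9}) / [(k+\frac{74}{9}) (k+1)] - rational in k, leading ratio 1; with t_0 = -4, classification follows.


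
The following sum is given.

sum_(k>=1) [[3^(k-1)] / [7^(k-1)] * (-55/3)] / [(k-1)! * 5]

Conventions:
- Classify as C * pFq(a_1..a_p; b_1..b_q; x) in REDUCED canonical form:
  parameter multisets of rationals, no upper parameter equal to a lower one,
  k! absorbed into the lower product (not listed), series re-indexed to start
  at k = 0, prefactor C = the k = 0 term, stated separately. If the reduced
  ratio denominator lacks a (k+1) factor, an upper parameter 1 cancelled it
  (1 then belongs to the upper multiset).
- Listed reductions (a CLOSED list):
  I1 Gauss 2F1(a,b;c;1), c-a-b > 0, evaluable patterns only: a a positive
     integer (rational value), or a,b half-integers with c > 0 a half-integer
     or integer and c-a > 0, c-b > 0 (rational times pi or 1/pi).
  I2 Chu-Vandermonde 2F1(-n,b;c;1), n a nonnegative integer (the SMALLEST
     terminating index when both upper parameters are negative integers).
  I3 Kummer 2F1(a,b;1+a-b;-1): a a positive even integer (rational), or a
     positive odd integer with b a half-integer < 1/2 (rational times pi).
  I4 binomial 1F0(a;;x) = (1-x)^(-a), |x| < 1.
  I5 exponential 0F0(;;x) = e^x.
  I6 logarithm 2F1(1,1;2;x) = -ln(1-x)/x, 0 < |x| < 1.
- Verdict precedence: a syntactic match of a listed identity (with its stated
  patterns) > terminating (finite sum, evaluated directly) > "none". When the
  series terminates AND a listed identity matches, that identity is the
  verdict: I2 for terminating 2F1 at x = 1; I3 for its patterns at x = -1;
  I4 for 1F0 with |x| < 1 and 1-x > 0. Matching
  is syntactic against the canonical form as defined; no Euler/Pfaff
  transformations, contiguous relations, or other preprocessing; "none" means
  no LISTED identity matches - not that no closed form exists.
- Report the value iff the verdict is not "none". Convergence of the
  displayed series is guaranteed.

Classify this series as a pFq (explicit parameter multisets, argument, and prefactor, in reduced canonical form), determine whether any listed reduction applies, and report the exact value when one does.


With C = -11/3: the canonical form is 0F0(-; -; 3/7). Verdict (x = 3/7): the exponential series (I5) applies (the 0F0 exponential series at x = 3/7). Sum: (-11/3) * e^(3/7).

Key observation: with t_0 = -11/3, the two geometric factors (C = -11/3) combine into one argument.
Term ratio: r(k) = (3/7) * 1 / [(k+1)] - poly over poly, x = (3/7) from leading terms; C = -11/3 at k = 0.


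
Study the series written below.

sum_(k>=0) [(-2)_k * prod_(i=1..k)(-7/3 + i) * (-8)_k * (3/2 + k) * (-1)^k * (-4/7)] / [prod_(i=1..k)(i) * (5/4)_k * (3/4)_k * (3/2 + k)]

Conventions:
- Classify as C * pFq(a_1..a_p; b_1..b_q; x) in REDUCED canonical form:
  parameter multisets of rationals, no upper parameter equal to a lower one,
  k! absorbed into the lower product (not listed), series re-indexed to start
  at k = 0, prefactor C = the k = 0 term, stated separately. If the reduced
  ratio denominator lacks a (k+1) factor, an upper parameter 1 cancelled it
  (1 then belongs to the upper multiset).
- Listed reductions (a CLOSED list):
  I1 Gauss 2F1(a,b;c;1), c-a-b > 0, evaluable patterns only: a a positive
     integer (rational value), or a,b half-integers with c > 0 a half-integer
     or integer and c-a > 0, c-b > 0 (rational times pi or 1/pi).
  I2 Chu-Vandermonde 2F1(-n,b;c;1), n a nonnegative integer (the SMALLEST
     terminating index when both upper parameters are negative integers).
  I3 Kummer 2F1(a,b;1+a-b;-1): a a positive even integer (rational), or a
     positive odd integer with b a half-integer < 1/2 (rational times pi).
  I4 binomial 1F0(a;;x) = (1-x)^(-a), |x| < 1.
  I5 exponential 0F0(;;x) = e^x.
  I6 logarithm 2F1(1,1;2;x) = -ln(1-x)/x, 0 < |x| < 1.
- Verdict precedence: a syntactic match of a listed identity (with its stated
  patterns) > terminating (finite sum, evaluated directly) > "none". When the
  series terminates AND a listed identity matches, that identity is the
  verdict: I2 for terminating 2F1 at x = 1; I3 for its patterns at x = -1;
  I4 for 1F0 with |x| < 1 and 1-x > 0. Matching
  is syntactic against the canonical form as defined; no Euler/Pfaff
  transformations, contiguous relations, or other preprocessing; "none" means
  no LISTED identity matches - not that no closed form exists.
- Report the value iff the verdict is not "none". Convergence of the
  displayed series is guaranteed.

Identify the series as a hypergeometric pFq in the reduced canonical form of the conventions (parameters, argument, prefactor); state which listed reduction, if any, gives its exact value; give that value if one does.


At argument -1: a 3F2 with upper {-8, -2, -4/3}, lower {3/4, 5/4}, scaled by C = -4/7. Verdict: terminating - upper -2 stops the sum at k = 2; the 3 terms are added exactly. Value: -29644/1701.

Key step: with t_0 = -4/7, the running product (C = -4/7, x = -1) telescopes to a rising factorial.
Step ratio: r(k) = (-1) * (k-8) (k-2) (k-4/3) / [(k+3/4) (k+5/4) (k+1)] - poly over poly, x = (-1) from leading terms; C = -4/7 at k = 0.


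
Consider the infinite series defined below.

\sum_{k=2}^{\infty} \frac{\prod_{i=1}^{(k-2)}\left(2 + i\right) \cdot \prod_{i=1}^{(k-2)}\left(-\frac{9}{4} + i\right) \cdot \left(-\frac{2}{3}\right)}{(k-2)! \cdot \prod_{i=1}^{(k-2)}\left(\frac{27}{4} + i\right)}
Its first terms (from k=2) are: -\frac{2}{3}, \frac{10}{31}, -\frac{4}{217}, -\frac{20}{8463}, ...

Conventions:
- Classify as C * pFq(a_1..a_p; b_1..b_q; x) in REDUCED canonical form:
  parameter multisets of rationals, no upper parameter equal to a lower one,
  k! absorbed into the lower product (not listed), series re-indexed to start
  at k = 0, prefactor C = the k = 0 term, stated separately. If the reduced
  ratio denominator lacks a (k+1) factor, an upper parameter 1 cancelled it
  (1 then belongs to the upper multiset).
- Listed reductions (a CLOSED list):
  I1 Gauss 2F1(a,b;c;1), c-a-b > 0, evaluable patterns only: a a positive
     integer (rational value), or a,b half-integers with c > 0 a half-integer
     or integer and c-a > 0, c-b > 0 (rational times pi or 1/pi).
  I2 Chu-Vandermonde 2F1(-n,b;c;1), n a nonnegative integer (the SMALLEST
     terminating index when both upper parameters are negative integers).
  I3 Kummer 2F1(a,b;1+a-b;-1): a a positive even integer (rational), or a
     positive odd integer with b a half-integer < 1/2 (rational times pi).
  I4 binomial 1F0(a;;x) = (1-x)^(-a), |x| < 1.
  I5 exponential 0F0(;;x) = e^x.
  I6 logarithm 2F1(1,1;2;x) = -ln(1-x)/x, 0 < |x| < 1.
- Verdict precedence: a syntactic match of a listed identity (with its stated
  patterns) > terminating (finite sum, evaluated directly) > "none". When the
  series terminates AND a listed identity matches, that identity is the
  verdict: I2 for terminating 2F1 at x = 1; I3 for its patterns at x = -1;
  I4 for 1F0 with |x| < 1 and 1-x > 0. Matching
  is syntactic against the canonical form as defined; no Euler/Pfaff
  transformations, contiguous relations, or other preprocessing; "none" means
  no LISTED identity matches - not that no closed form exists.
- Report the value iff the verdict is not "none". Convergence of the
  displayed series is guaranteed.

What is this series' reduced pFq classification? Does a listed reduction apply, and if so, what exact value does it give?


Key observation: t_0 being -\frac{2}{3}, the running product (prefactor -2/3) telescopes to a rising factorial.
Step ratio: r(k) = 1 * (k-\frac{5}{4}) (k+3) / [(k+\frac{31}{4}) (k+1)] - poly over poly, x = 1 from leading terms; C = -\frac{2}{3} at k = 0.

With C = -\frac{2}{3}: the canonical form is 2F1(-\frac{5}{4}, 3; \frac{31}{4}; 1). Verdict: this is Gauss (I1, integer-parameter pattern) (x = 1: the Gamma ratio telescopes since c-a-b = 6 > 0 and a = 3 in Z>0). Its exact value is -\frac{1311}{3584}.


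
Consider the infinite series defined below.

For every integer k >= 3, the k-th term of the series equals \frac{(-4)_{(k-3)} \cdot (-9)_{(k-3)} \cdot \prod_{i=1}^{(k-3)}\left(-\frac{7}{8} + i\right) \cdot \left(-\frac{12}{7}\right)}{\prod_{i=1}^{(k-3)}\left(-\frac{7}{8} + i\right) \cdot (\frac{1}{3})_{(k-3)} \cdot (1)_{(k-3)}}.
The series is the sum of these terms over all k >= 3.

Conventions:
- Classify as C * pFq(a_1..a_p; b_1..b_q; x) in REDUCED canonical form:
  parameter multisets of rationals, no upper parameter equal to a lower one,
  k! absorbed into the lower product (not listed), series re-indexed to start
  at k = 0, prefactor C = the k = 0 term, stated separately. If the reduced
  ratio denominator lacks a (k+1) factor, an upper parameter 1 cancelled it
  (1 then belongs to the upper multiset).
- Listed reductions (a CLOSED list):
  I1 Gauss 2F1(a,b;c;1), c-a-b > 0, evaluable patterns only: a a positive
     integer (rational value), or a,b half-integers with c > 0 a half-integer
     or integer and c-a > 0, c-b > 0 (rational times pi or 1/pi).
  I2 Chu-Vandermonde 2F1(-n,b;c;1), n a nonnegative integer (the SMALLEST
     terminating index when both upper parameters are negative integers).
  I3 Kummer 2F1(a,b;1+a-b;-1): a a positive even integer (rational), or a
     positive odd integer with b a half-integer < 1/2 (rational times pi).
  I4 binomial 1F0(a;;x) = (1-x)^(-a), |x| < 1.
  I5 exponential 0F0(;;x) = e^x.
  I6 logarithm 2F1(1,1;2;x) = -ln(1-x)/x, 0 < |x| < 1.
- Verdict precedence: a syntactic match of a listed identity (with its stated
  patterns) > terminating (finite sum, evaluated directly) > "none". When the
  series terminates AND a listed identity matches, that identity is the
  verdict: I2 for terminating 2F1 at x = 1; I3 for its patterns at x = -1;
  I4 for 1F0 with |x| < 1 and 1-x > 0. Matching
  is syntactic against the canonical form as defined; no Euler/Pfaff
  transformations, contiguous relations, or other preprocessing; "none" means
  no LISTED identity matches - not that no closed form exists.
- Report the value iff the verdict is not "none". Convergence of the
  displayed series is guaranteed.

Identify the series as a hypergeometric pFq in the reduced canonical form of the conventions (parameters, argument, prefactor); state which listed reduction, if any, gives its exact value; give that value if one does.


This is -\frac{12}{7} * 2F1(-9, -4; \frac{1}{3}; 1) in reduced canonical form. Verdict (x = 1): Chu-Vandermonde (I2) applies (terminating 2F1 at x = 1 with n = 4, b = -9, c = \frac{1}{3}). Its exact value is -\frac{233988}{35}.

The tell: x = 1 and the parameter 1/8 appears in both the upper and lower lists and cancels.
Step ratio: r(k) = 1 * (k-9) (k-4) / [(k+\frac{1}{3}) (k+1)] - rational; roots negated = parameters, x = 1, C = -\frac{12}{7}.


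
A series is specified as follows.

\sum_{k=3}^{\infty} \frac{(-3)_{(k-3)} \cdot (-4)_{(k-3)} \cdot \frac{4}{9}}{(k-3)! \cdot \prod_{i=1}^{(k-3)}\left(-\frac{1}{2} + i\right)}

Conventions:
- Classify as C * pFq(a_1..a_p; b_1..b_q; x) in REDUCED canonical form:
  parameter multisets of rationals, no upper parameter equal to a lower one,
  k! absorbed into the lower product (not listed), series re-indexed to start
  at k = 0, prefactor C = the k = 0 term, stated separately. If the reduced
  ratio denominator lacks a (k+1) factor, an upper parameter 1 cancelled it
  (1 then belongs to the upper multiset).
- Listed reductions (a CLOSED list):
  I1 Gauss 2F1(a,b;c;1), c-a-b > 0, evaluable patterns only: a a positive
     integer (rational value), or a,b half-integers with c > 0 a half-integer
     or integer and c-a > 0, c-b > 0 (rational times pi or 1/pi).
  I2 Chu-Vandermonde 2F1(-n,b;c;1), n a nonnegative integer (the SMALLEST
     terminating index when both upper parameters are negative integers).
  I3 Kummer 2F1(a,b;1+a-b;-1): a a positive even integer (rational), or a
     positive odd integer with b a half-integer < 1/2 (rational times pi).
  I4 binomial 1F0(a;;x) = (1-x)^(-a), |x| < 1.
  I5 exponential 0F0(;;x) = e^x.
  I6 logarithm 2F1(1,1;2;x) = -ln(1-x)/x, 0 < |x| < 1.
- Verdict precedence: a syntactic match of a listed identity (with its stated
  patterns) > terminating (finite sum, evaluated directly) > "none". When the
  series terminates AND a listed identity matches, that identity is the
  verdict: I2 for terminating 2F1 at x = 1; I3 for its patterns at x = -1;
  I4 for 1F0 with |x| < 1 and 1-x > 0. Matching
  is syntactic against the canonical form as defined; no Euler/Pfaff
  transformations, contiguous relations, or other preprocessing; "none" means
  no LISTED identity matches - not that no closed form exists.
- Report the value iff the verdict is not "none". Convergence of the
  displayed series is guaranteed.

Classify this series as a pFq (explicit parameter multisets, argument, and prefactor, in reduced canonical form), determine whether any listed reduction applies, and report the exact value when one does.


Reduced: x = 1, 2F1, upper = {-4, -3}, lower = {\frac{1}{2}}, C = \frac{4}{9}. Verdict: Chu-Vandermonde (I2) fires (terminating 2F1 at x = 1 with n = 3, b = -4, c = \frac{1}{2}). Its exact value is \frac{572}{15}.

The tell: from the first term \frac{4}{9}: the lower running product (prefactor 4/9) is a rising factorial.
Consecutive-term ratio: r(k) = 1 * (k-4) (k-3) / [(k+\frac{1}{2}) (k+1)] - rational in k, leading ratio 1; with t_0 = \frac{4}{9}, classification follows.


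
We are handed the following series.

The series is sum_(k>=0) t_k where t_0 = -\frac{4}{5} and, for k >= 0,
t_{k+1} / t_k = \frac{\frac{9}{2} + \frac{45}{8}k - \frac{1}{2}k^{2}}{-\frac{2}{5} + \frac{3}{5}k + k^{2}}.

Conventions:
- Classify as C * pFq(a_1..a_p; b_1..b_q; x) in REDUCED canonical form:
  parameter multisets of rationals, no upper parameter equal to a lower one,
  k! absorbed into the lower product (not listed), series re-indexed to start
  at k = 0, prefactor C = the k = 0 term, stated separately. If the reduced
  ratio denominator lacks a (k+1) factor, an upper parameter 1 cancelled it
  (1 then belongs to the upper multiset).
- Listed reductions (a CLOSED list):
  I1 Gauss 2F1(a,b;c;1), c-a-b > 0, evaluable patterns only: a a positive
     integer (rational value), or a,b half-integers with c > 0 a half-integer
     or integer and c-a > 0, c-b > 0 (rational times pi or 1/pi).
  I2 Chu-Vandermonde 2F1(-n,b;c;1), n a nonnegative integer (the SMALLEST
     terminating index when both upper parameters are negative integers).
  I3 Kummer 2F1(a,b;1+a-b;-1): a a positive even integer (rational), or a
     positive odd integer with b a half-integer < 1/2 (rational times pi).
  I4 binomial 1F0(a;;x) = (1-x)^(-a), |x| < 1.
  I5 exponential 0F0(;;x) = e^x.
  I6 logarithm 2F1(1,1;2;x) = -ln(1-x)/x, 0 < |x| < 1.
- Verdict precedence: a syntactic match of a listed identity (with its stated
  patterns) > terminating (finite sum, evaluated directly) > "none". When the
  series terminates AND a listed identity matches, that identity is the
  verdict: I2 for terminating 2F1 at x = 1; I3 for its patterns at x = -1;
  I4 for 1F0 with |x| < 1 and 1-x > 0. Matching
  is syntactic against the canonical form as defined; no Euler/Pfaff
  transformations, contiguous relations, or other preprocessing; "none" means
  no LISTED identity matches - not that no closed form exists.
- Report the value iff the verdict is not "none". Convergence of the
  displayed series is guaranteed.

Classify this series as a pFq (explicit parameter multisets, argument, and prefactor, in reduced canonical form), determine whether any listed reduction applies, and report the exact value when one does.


With C = -\frac{4}{5}: the canonical form is 2F1(-12, \frac{3}{4}; -\frac{2}{5}; -\frac{1}{2}). Verdict: terminating at k = 12: the factor (-12)_k kills every later term; summing the 13 survivors is exact. Exact value: \frac{14931165858521607507523}{10424073918758256640}.

Key observation: t_0 = -\frac{4}{5} here, and factor the ratio over Q (C = -4/5, x = -1/2): negated roots = parameters.
Term ratio: r(k) = -\frac{1}{2} * (k-12) (k+\frac{3}{4}) / [(k-\frac{2}{5}) (k+1)] - rational in k, leading ratio -\frac{1}{2}; with t_0 = -\frac{4}{5}, classification follows.


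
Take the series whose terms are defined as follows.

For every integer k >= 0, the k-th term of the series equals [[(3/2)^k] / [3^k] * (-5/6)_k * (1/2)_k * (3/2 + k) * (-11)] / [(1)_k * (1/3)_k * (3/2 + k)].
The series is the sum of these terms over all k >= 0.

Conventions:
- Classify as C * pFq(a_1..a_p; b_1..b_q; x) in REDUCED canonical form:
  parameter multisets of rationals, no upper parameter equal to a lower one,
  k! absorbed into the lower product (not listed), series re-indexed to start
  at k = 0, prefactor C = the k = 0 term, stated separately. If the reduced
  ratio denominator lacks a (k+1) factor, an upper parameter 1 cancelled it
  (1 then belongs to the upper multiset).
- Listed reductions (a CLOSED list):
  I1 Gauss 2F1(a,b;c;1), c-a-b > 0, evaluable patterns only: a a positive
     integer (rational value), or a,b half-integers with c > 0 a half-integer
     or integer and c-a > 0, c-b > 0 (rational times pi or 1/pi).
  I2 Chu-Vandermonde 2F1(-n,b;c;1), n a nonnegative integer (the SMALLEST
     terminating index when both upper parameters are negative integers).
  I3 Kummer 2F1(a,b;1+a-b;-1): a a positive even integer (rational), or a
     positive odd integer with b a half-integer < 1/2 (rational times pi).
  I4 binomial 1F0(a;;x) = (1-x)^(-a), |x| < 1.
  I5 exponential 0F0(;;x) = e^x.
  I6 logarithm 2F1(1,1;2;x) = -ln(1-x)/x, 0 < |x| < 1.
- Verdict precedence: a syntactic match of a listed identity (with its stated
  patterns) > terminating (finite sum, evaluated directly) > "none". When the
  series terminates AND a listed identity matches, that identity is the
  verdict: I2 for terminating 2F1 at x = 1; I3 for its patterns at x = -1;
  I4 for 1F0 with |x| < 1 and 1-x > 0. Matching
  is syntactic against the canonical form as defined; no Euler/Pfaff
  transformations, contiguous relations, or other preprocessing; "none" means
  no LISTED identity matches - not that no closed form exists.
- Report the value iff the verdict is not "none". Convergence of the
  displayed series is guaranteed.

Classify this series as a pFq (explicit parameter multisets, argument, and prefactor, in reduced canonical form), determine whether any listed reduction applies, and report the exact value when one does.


The tell: x = (1/2) and the factor k + 3/2 cancels (top and bottom), leaving C = -11.
Term ratio: r(k) = (1/2) * (k-5/6) (k+1/2) / [(k+1/3) (k+1)] - rational in k, leading ratio (1/2); with t_0 = -11, classification follows.

Canonical form: C = -11 times 2F1 with upper {-5/6, 1/2}, lower {1/3}, x = 1/2. Verdict: none - this 2F1 at x = 1/2 matches no listed pattern, and upper {-5/6, 1/2} holds no stopper.
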